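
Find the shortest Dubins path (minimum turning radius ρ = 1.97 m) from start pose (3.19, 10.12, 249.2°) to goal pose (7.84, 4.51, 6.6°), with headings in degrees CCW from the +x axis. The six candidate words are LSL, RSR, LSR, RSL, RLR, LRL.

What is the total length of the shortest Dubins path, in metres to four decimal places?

Let ψ = atan2(Δy, Δx) = atan2(-5.61, 4.65) = -50.3454° be the start→goal bearing.
Normalize: d = |goal − start| / ρ = 7.286604/1.97 = 3.698784, α = (θ_start − ψ) mod 360° = 299.5454° = 5.228054 rad, β = (θ_goal − ψ) mod 360° = 56.9454° = 0.993886 rad.
Common terms: sin α = -0.869965, cos α = 0.493114, sin β = 0.838152, cos β = 0.545437, cos(α−β) = -0.460200, d² = 13.681002. Work in radians in the unit-radius frame; every candidate has L = ρ·(t + p + q).
LSL: p² = 2 + d² − 2cos(α−β) + 2d(sin α − sin β) = 3.965494; p = √p² = 1.991355; φ = atan2(cos β − cos α, d + sin α − sin β) = 0.026278 rad; t = (φ − α) mod 2π = 1.081409 rad, q = (β − φ) mod 2π = 0.967607 rad → L = 1.97·(1.081409 + 1.991355 + 0.967607) = 1.97·4.040371 = 7.959532 m
RSR: p² = 2 + d² − 2cos(α−β) + 2d(sin β − sin α) = 29.237308; p = √p² = 5.407153; φ = atan2(cos α − cos β, d − sin α + sin β) = -0.009677 rad; t = (α − φ) mod 2π = 5.237731 rad, q = (φ − β) mod 2π = 5.279623 rad → L = 1.97·(5.237731 + 5.407153 + 5.279623) = 1.97·15.924508 = 31.371280 m
LSR: p² = d² − 2 + 2cos(α−β) + 2d(sin α + sin β) = 10.525262; p = √p² = 3.244266; φ = atan2(−cos α − cos β, d + sin α + sin β) − atan2(−2, p) = 0.276453 rad; t = (φ − α) mod 2π = 1.331585 rad, q = (φ − β) mod 2π = 5.565753 rad → L = 1.97·(1.331585 + 3.244266 + 5.565753) = 1.97·10.141604 = 19.978959 m
RSL: p² = d² − 2 + 2cos(α−β) − 2d(sin α + sin β) = 10.995943; p = √p² = 3.316013; φ = atan2(cos α + cos β, d − sin α − sin β) − atan2(2, p) = -0.271208 rad; t = (α − φ) mod 2π = 5.499262 rad, q = (β − φ) mod 2π = 1.265094 rad → L = 1.97·(5.499262 + 3.316013 + 1.265094) = 1.97·10.080369 = 19.858327 m
RLR: c = (6 − d² + 2cos(α−β) + 2d(sin α − sin β))/8 = -2.654664, |c| > 1 → infeasible
LRL: c = (6 − d² + 2cos(α−β) − 2d(sin α − sin β))/8 = 0.504313; p = 2π − arccos c = 5.240975 rad; φ = atan2(cos β − cos α, d + sin α − sin β) = 0.026278 rad; t = (φ − α + p/2) mod 2π = 3.701897 rad, q = (β − α − t + p) mod 2π = 3.588095 rad → L = 1.97·(3.701897 + 5.240975 + 3.588095) = 1.97·12.530967 = 24.686006 m
Shortest: LSL with L = 7.959532 m ≈ 7.9595 m

7.9595 m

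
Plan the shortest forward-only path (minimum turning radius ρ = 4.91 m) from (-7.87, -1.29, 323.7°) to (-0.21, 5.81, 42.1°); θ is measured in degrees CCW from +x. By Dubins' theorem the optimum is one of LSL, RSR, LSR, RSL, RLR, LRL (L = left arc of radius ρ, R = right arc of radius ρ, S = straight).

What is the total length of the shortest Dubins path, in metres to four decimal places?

36.7617 m

Let ψ = atan2(Δy, Δx) = atan2(7.10, 7.66) = 42.8272° be the start→goal bearing.
Normalize: d = |goal − start| / ρ = 10.444405/4.91 = 2.127170, α = (θ_start − ψ) mod 360° = 280.8728° = 4.902155 rad, β = (θ_goal − ψ) mod 360° = 359.2728° = 6.270493 rad.
Common terms: sin α = -0.982048, cos α = 0.188629, sin β = -0.012692, cos β = 0.999919, cos(α−β) = 0.201078, d² = 4.524853. Work in radians in the unit-radius frame; every candidate has L = ρ·(t + p + q).
LSL: p² = 2 + d² − 2cos(α−β) + 2d(sin α − sin β) = 1.998725; p = √p² = 1.413763; φ = atan2(cos β − cos α, d + sin α − sin β) = 0.611202 rad; t = (φ − α) mod 2π = 1.992232 rad, q = (β − φ) mod 2π = 5.659291 rad → L = 4.91·(1.992232 + 1.413763 + 5.659291) = 4.91·9.065286 = 44.510555 m
RSR: p² = 2 + d² − 2cos(α−β) + 2d(sin β − sin α) = 10.246669; p = √p² = 3.201042; φ = atan2(cos α − cos β, d − sin α + sin β) = -0.256241 rad; t = (α − φ) mod 2π = 5.158395 rad, q = (φ − β) mod 2π = 6.039637 rad → L = 4.91·(5.158395 + 3.201042 + 6.039637) = 4.91·14.399074 = 70.699455 m
LSR: p² = d² − 2 + 2cos(α−β) + 2d(sin α + sin β) = -1.304956 < 0 → infeasible
RSL: p² = d² − 2 + 2cos(α−β) − 2d(sin α + sin β) = 7.158973; p = √p² = 2.675626; φ = atan2(cos α + cos β, d − sin α − sin β) − atan2(2, p) = -0.278123 rad; t = (α − φ) mod 2π = 5.180278 rad, q = (β − φ) mod 2π = 0.265431 rad → L = 4.91·(5.180278 + 2.675626 + 0.265431) = 4.91·8.121334 = 39.875751 m
RLR: c = (6 − d² + 2cos(α−β) + 2d(sin α − sin β))/8 = -0.280834; p = 2π − arccos c = 4.427726 rad; φ = atan2(cos α − cos β, d − sin α + sin β) = -0.256241 rad; t = (α − φ + p/2) mod 2π = 1.089073 rad, q = (α − β − t + p) mod 2π = 1.970315 rad → L = 4.91·(1.089073 + 4.427726 + 1.970315) = 4.91·7.487115 = 36.761733 m
LRL: c = (6 − d² + 2cos(α−β) − 2d(sin α − sin β))/8 = 0.750159; p = 2π − arccos c = 5.560692 rad; φ = atan2(cos β − cos α, d + sin α − sin β) = 0.611202 rad; t = (φ − α + p/2) mod 2π = 4.772578 rad, q = (β − α − t + p) mod 2π = 2.156452 rad → L = 4.91·(4.772578 + 5.560692 + 2.156452) = 4.91·12.489722 = 61.324536 m
Shortest: RLR with L = 36.761733 m ≈ 36.7617 m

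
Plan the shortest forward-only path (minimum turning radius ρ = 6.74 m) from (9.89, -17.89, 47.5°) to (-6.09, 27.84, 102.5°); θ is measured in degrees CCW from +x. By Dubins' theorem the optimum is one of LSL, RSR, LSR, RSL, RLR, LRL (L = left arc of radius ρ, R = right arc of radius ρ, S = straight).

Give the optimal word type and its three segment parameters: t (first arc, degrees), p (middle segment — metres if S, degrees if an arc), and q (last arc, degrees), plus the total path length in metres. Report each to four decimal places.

Let ψ = atan2(Δy, Δx) = atan2(45.73, -15.98) = 109.2616° be the start→goal bearing.
Normalize: d = |goal − start| / ρ = 48.441648/6.74 = 7.187188, α = (θ_start − ψ) mod 360° = 298.2384° = 5.205242 rad, β = (θ_goal − ψ) mod 360° = 353.2384° = 6.165173 rad.
Common terms: sin α = -0.880986, cos α = 0.473142, sin β = -0.117738, cos β = 0.993045, cos(α−β) = 0.573576, d² = 51.655674. Work in radians in the unit-radius frame; every candidate has L = ρ·(t + p + q).
LSL: p² = 2 + d² − 2cos(α−β) + 2d(sin α − sin β) = 41.537303; p = √p² = 6.444944; φ = atan2(cos β − cos α, d + sin α − sin β) = 0.080756 rad; t = (φ − α) mod 2π = 1.158699 rad, q = (β − φ) mod 2π = 6.084417 rad → L = 6.74·(1.158699 + 6.444944 + 6.084417) = 6.74·13.688060 = 92.257527 m
RSR: p² = 2 + d² − 2cos(α−β) + 2d(sin β − sin α) = 63.479739; p = √p² = 7.967417; φ = atan2(cos α − cos β, d − sin α + sin β) = -0.065300 rad; t = (α − φ) mod 2π = 5.270542 rad, q = (φ − β) mod 2π = 0.052712 rad → L = 6.74·(5.270542 + 7.967417 + 0.052712) = 6.74·13.290672 = 89.579126 m
LSR: p² = d² − 2 + 2cos(α−β) + 2d(sin α + sin β) = 36.446786; p = √p² = 6.037117; φ = atan2(−cos α − cos β, d + sin α + sin β) − atan2(−2, p) = 0.087272 rad; t = (φ − α) mod 2π = 1.165215 rad, q = (φ − β) mod 2π = 0.205284 rad → L = 6.74·(1.165215 + 6.037117 + 0.205284) = 6.74·7.407616 = 49.927331 m
RSL: p² = d² − 2 + 2cos(α−β) − 2d(sin α + sin β) = 65.158868; p = √p² = 8.072104; φ = atan2(cos α + cos β, d − sin α − sin β) − atan2(2, p) = -0.065644 rad; t = (α − φ) mod 2π = 5.270887 rad, q = (β − φ) mod 2π = 6.230818 rad → L = 6.74·(5.270887 + 8.072104 + 6.230818) = 6.74·19.573809 = 131.927470 m
RLR: c = (6 − d² + 2cos(α−β) + 2d(sin α − sin β))/8 = -6.934967, |c| > 1 → infeasible
LRL: c = (6 − d² + 2cos(α−β) − 2d(sin α − sin β))/8 = -4.192163, |c| > 1 → infeasible
Shortest: LSR with L = 49.927331 m ≈ 49.9273 m
Convert LSR to answer units (arcs ×180/π): t = 1.165215·180/π = 66.7619°, p = ρ·p = 6.74·6.037117 = 40.6902 m, q = 0.205284·180/π = 11.7619°, L = 49.9273 m.

LSR: t = 66.7619°, p = 40.6902 m, q = 11.7619°, L = 49.9273 m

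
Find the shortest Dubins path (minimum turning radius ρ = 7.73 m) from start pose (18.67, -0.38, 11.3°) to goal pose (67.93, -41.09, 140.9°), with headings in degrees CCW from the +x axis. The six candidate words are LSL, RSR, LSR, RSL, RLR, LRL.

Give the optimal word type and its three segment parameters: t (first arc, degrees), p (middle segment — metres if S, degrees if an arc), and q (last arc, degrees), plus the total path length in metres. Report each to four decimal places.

Let ψ = atan2(Δy, Δx) = atan2(-40.71, 49.26) = -39.5714° be the start→goal bearing.
Normalize: d = |goal − start| / ρ = 63.905021/7.73 = 8.267144, α = (θ_start − ψ) mod 360° = 50.8714° = 0.887873 rad, β = (θ_goal − ψ) mod 360° = 180.4714° = 3.149820 rad.
Common terms: sin α = 0.775731, cos α = 0.631063, sin β = -0.008227, cos β = -0.999966, cos(α−β) = -0.637424, d² = 68.345665. Work in radians in the unit-radius frame; every candidate has L = ρ·(t + p + q).
LSL: p² = 2 + d² − 2cos(α−β) + 2d(sin α − sin β) = 84.582710; p = √p² = 9.196886; φ = atan2(cos β − cos α, d + sin α − sin β) = -0.178289 rad; t = (φ − α) mod 2π = 5.217023 rad, q = (β − φ) mod 2π = 3.328109 rad → L = 7.73·(5.217023 + 9.196886 + 3.328109) = 7.73·17.742018 = 137.145798 m
RSR: p² = 2 + d² − 2cos(α−β) + 2d(sin β − sin α) = 58.658317; p = √p² = 7.658872; φ = atan2(cos α − cos β, d − sin α + sin β) = 0.214603 rad; t = (α − φ) mod 2π = 0.673270 rad, q = (φ − β) mod 2π = 3.347968 rad → L = 7.73·(0.673270 + 7.658872 + 3.347968) = 7.73·11.680110 = 90.287253 m
LSR: p² = d² − 2 + 2cos(α−β) + 2d(sin α + sin β) = 77.760952; p = √p² = 8.818217; φ = atan2(−cos α − cos β, d + sin α + sin β) − atan2(−2, p) = 0.263839 rad; t = (φ − α) mod 2π = 5.659152 rad, q = (φ − β) mod 2π = 3.397205 rad → L = 7.73·(5.659152 + 8.818217 + 3.397205) = 7.73·17.874573 = 138.170452 m
RSL: p² = d² − 2 + 2cos(α−β) − 2d(sin α + sin β) = 52.380682; p = √p² = 7.237450; φ = atan2(cos α + cos β, d − sin α − sin β) − atan2(2, p) = -0.318762 rad; t = (α − φ) mod 2π = 1.206635 rad, q = (β − φ) mod 2π = 3.468582 rad → L = 7.73·(1.206635 + 7.237450 + 3.468582) = 7.73·11.912667 = 92.084914 m
RLR: c = (6 − d² + 2cos(α−β) + 2d(sin α − sin β))/8 = -6.332290, |c| > 1 → infeasible
LRL: c = (6 − d² + 2cos(α−β) − 2d(sin α − sin β))/8 = -9.572839, |c| > 1 → infeasible
Shortest: RSR with L = 90.287253 m ≈ 90.2873 m
Convert RSR to answer units (arcs ×180/π): t = 0.673270·180/π = 38.5755°, p = ρ·p = 7.73·7.658872 = 59.2031 m, q = 3.347968·180/π = 191.8245°, L = 90.2873 m.

RSR: t = 38.5755°, p = 59.2031 m, q = 191.8245°, L = 90.2873 m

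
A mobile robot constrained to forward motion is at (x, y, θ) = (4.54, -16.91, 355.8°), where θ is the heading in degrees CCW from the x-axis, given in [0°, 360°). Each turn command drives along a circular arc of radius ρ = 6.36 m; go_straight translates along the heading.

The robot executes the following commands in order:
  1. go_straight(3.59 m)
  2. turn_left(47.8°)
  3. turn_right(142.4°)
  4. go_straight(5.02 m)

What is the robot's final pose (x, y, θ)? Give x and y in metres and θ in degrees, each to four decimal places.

set_pose: (x, y, θ) = (4.5400, -16.9100, 355.8000°), ρ = 6.36
go_straight(3.59): x += 3.59·cos θ, y += 3.59·sin θ → (8.1204, -17.1729, 355.8000°)
turn_left(47.8°): centre at ρ to the left, rotate +47.8° → (12.9721, -15.4357, 403.6000° ≡ 43.6000°)
turn_right(142.4°): centre at ρ to the right, rotate −142.4° → (23.6432, -21.0145, -98.8000° ≡ 261.2000°)
go_straight(5.02): x += 5.02·cos θ, y += 5.02·sin θ → (22.8753, -25.9754, 261.2000°)

(22.8753, -25.9754, 261.2000°)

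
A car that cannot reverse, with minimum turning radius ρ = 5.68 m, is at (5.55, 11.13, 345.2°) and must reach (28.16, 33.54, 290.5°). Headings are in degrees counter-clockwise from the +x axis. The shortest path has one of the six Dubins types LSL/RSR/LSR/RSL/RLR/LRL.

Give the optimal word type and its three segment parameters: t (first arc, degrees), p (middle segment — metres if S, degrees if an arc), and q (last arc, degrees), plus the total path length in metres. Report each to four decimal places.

Let ψ = atan2(Δy, Δx) = atan2(22.41, 22.61) = 44.7455° be the start→goal bearing.
Normalize: d = |goal − start| / ρ = 31.834261/5.68 = 5.604623, α = (θ_start − ψ) mod 360° = 300.4545° = 5.243921 rad, β = (θ_goal − ψ) mod 360° = 245.7545° = 4.289226 rad.
Common terms: sin α = -0.862032, cos α = 0.506854, sin β = -0.911795, cos β = -0.410647, cos(α−β) = 0.577858, d² = 31.411804. Work in radians in the unit-radius frame; every candidate has L = ρ·(t + p + q).
LSL: p² = 2 + d² − 2cos(α−β) + 2d(sin α − sin β) = 32.813894; p = √p² = 5.728341; φ = atan2(cos β − cos α, d + sin α − sin β) = -0.160862 rad; t = (φ − α) mod 2π = 0.878403 rad, q = (β − φ) mod 2π = 4.450087 rad → L = 5.68·(0.878403 + 5.728341 + 4.450087) = 5.68·11.056831 = 62.802803 m
RSR: p² = 2 + d² − 2cos(α−β) + 2d(sin β − sin α) = 31.698285; p = √p² = 5.630123; φ = atan2(cos α − cos β, d − sin α + sin β) = 0.163693 rad; t = (α − φ) mod 2π = 5.080228 rad, q = (φ − β) mod 2π = 2.157653 rad → L = 5.68·(5.080228 + 5.630123 + 2.157653) = 5.68·12.868003 = 73.090259 m
LSR: p² = d² − 2 + 2cos(α−β) + 2d(sin α + sin β) = 10.684264; p = √p² = 3.268679; φ = atan2(−cos α − cos β, d + sin α + sin β) − atan2(−2, p) = 0.523991 rad; t = (φ − α) mod 2π = 1.563256 rad, q = (φ − β) mod 2π = 2.517951 rad → L = 5.68·(1.563256 + 3.268679 + 2.517951) = 5.68·7.349886 = 41.747351 m
RSL: p² = d² − 2 + 2cos(α−β) − 2d(sin α + sin β) = 50.450775; p = √p² = 7.102871; φ = atan2(cos α + cos β, d − sin α − sin β) − atan2(2, p) = -0.261432 rad; t = (α − φ) mod 2π = 5.505352 rad, q = (β − φ) mod 2π = 4.550657 rad → L = 5.68·(5.505352 + 7.102871 + 4.550657) = 5.68·17.158881 = 97.462442 m
RLR: c = (6 − d² + 2cos(α−β) + 2d(sin α − sin β))/8 = -2.962286, |c| > 1 → infeasible
LRL: c = (6 − d² + 2cos(α−β) − 2d(sin α − sin β))/8 = -3.101737, |c| > 1 → infeasible
Shortest: LSR with L = 41.747351 m ≈ 41.7474 m
Convert LSR to answer units (arcs ×180/π): t = 1.563256·180/π = 89.5680°, p = ρ·p = 5.68·3.268679 = 18.5661 m, q = 2.517951·180/π = 144.2680°, L = 41.7474 m.

LSR: t = 89.5680°, p = 18.5661 m, q = 144.2680°, L = 41.7474 m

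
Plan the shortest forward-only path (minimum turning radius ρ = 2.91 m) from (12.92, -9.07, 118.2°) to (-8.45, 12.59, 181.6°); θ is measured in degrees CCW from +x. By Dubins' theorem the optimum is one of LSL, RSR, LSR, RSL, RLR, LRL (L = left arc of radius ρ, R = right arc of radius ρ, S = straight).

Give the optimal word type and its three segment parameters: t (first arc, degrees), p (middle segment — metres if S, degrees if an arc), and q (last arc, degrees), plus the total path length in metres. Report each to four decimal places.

Let ψ = atan2(Δy, Δx) = atan2(21.66, -21.37) = 134.6139° be the start→goal bearing.
Normalize: d = |goal − start| / ρ = 30.427496/2.91 = 10.456184, α = (θ_start − ψ) mod 360° = 343.5861° = 5.996709 rad, β = (θ_goal − ψ) mod 360° = 46.9861° = 0.820063 rad.
Common terms: sin α = -0.282574, cos α = 0.959246, sin β = 0.731189, cos β = 0.682175, cos(α−β) = 0.447759, d² = 109.331786. Work in radians in the unit-radius frame; every candidate has L = ρ·(t + p + q).
LSL: p² = 2 + d² − 2cos(α−β) + 2d(sin α − sin β) = 89.236099; p = √p² = 9.446486; φ = atan2(cos β − cos α, d + sin α − sin β) = -0.029335 rad; t = (φ − α) mod 2π = 0.257141 rad, q = (β − φ) mod 2π = 0.849398 rad → L = 2.91·(0.257141 + 9.446486 + 0.849398) = 2.91·10.553025 = 30.709302 m
RSR: p² = 2 + d² − 2cos(α−β) + 2d(sin β − sin α) = 131.636437; p = √p² = 11.473292; φ = atan2(cos α − cos β, d − sin α + sin β) = 0.024152 rad; t = (α − φ) mod 2π = 5.972558 rad, q = (φ − β) mod 2π = 5.487274 rad → L = 2.91·(5.972558 + 11.473292 + 5.487274) = 2.91·22.933124 = 66.735391 m
LSR: p² = d² − 2 + 2cos(α−β) + 2d(sin α + sin β) = 117.608910; p = √p² = 10.844764; φ = atan2(−cos α − cos β, d + sin α + sin β) − atan2(−2, p) = 0.032970 rad; t = (φ − α) mod 2π = 0.319446 rad, q = (φ − β) mod 2π = 5.496093 rad → L = 2.91·(0.319446 + 10.844764 + 5.496093) = 2.91·16.660304 = 48.481483 m
RSL: p² = d² − 2 + 2cos(α−β) − 2d(sin α + sin β) = 98.845700; p = √p² = 9.942117; φ = atan2(cos α + cos β, d − sin α − sin β) − atan2(2, p) = -0.035944 rad; t = (α − φ) mod 2π = 6.032654 rad, q = (β − φ) mod 2π = 0.856007 rad → L = 2.91·(6.032654 + 9.942117 + 0.856007) = 2.91·16.830779 = 48.977566 m
RLR: c = (6 − d² + 2cos(α−β) + 2d(sin α − sin β))/8 = -15.454555, |c| > 1 → infeasible
LRL: c = (6 − d² + 2cos(α−β) − 2d(sin α − sin β))/8 = -10.154512, |c| > 1 → infeasible
Shortest: LSL with L = 30.709302 m ≈ 30.7093 m
Convert LSL to answer units (arcs ×180/π): t = 0.257141·180/π = 14.7331°, p = ρ·p = 2.91·9.446486 = 27.4893 m, q = 0.849398·180/π = 48.6669°, L = 30.7093 m.

LSL: t = 14.7331°, p = 27.4893 m, q = 48.6669°, L = 30.7093 m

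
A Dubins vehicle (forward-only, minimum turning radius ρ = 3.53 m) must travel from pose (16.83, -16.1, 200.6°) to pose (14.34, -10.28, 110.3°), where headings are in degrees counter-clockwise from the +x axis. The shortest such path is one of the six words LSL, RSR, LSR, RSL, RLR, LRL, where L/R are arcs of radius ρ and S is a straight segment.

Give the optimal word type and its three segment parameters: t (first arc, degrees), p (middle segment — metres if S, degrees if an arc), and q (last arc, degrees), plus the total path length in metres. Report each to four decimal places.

Let ψ = atan2(Δy, Δx) = atan2(5.82, -2.49) = 113.1629° be the start→goal bearing.
Normalize: d = |goal − start| / ρ = 6.330284/3.53 = 1.793282, α = (θ_start − ψ) mod 360° = 87.4371° = 1.526065 rad, β = (θ_goal − ψ) mod 360° = 357.1371° = 6.233218 rad.
Common terms: sin α = 0.999000, cos α = 0.044717, sin β = -0.049947, cos β = 0.998752, cos(α−β) = -0.005236, d² = 3.215859. Work in radians in the unit-radius frame; every candidate has L = ρ·(t + p + q).
LSL: p² = 2 + d² − 2cos(α−β) + 2d(sin α − sin β) = 8.988445; p = √p² = 2.998073; φ = atan2(cos β − cos α, d + sin α − sin β) = 0.323847 rad; t = (φ − α) mod 2π = 5.080968 rad, q = (β − φ) mod 2π = 5.909371 rad → L = 3.53·(5.080968 + 2.998073 + 5.909371) = 3.53·13.988412 = 49.379094 m
RSR: p² = 2 + d² − 2cos(α−β) + 2d(sin β − sin α) = 1.464218; p = √p² = 1.210049; φ = atan2(cos α − cos β, d − sin α + sin β) = -0.908248 rad; t = (α − φ) mod 2π = 2.434312 rad, q = (φ − β) mod 2π = 5.424905 rad → L = 3.53·(2.434312 + 1.210049 + 5.424905) = 3.53·9.069266 = 32.014510 m
LSR: p² = d² − 2 + 2cos(α−β) + 2d(sin α + sin β) = 4.609225; p = √p² = 2.146911; φ = atan2(−cos α − cos β, d + sin α + sin β) − atan2(−2, p) = 0.386399 rad; t = (φ − α) mod 2π = 5.143520 rad, q = (φ − β) mod 2π = 0.436367 rad → L = 3.53·(5.143520 + 2.146911 + 0.436367) = 3.53·7.726798 = 27.275595 m
RSL: p² = d² − 2 + 2cos(α−β) − 2d(sin α + sin β) = -2.198451 < 0 → infeasible
RLR: c = (6 − d² + 2cos(α−β) + 2d(sin α − sin β))/8 = 0.816973; p = 2π − arccos c = 5.668531 rad; φ = atan2(cos α − cos β, d − sin α + sin β) = -0.908248 rad; t = (α − φ + p/2) mod 2π = 5.268578 rad, q = (α − β − t + p) mod 2π = 1.975985 rad → L = 3.53·(5.268578 + 5.668531 + 1.975985) = 3.53·12.913094 = 45.583222 m
LRL: c = (6 − d² + 2cos(α−β) − 2d(sin α − sin β))/8 = -0.123556; p = 2π − arccos c = 4.588517 rad; φ = atan2(cos β − cos α, d + sin α − sin β) = 0.323847 rad; t = (φ − α + p/2) mod 2π = 1.092041 rad, q = (β − α − t + p) mod 2π = 1.920444 rad → L = 3.53·(1.092041 + 4.588517 + 1.920444) = 3.53·7.601001 = 26.831535 m
Shortest: LRL with L = 26.831535 m ≈ 26.8315 m
Convert LRL to answer units (arcs ×180/π): t = 1.092041·180/π = 62.5693°, p = 4.588517·180/π = 262.9027°, q = 1.920444·180/π = 110.0333°, L = 26.8315 m.

LRL: t = 62.5693°, p = 262.9027°, q = 110.0333°, L = 26.8315 m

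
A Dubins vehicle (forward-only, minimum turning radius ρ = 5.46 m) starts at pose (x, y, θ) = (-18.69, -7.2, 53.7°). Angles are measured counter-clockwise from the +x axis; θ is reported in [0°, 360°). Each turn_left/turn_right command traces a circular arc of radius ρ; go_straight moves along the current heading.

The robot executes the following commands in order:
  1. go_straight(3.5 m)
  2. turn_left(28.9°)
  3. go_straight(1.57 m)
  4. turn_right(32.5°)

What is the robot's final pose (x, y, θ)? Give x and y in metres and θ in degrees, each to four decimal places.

set_pose: (x, y, θ) = (-18.6900, -7.2000, 53.7000°), ρ = 5.46
go_straight(3.5): x += 3.5·cos θ, y += 3.5·sin θ → (-16.6180, -4.3793, 53.7000°)
turn_left(28.9°): centre at ρ to the left, rotate +28.9° → (-15.6038, -1.8501, 82.6000°)
go_straight(1.57): x += 1.57·cos θ, y += 1.57·sin θ → (-15.4016, -0.2932, 82.6000°)
turn_right(32.5°): centre at ρ to the right, rotate −32.5° → (-14.1758, 2.5059, 50.1000°)

(-14.1758, 2.5059, 50.1000°)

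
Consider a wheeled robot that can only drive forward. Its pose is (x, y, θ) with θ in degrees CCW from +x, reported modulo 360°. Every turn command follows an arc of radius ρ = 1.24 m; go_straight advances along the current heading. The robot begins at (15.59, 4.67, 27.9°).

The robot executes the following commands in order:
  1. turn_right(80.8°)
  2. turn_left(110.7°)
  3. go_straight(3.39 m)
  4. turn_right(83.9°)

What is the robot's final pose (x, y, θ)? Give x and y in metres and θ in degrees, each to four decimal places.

set_pose: (x, y, θ) = (15.5900, 4.6700, 27.9000°), ρ = 1.24
turn_right(80.8°): centre at ρ to the right, rotate −80.8° → (17.1592, 4.3221, -52.9000° ≡ 307.1000°)
turn_left(110.7°): centre at ρ to the left, rotate +110.7° → (19.1975, 4.4093, 417.8000° ≡ 57.8000°)
go_straight(3.39): x += 3.39·cos θ, y += 3.39·sin θ → (21.0040, 7.2779, 57.8000°)
turn_right(83.9°): centre at ρ to the right, rotate −83.9° → (22.5988, 7.7307, -26.1000° ≡ 333.9000°)

(22.5988, 7.7307, 333.9000°)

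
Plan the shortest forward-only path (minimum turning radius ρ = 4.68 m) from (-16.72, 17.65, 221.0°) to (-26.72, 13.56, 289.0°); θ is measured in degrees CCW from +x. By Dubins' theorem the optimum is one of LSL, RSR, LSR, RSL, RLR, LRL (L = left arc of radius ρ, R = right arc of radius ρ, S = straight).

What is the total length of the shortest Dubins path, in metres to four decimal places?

36.5428 m

Let ψ = atan2(Δy, Δx) = atan2(-4.09, -10.00) = -157.7554° be the start→goal bearing.
Normalize: d = |goal − start| / ρ = 10.804078/4.68 = 2.308564, α = (θ_start − ψ) mod 360° = 18.7554° = 0.327344 rad, β = (θ_goal − ψ) mod 360° = 86.7554° = 1.514168 rad.
Common terms: sin α = 0.321529, cos α = 0.946900, sin β = 0.998397, cos β = 0.056598, cos(α−β) = 0.374607, d² = 5.329466. Work in radians in the unit-radius frame; every candidate has L = ρ·(t + p + q).
LSL: p² = 2 + d² − 2cos(α−β) + 2d(sin α − sin β) = 3.455069; p = √p² = 1.858781; φ = atan2(cos β − cos α, d + sin α − sin β) = -0.499482 rad; t = (φ − α) mod 2π = 5.456360 rad, q = (β − φ) mod 2π = 2.013650 rad → L = 4.68·(5.456360 + 1.858781 + 2.013650) = 4.68·9.328791 = 43.658740 m
RSR: p² = 2 + d² − 2cos(α−β) + 2d(sin β − sin α) = 9.705437; p = √p² = 3.115355; φ = atan2(cos α − cos β, d − sin α + sin β) = 0.289819 rad; t = (α − φ) mod 2π = 0.037525 rad, q = (φ − β) mod 2π = 5.058836 rad → L = 4.68·(0.037525 + 3.115355 + 5.058836) = 4.68·8.211717 = 38.430833 m
LSR: p² = d² − 2 + 2cos(α−β) + 2d(sin α + sin β) = 10.172948; p = √p² = 3.189506; φ = atan2(−cos α − cos β, d + sin α + sin β) − atan2(−2, p) = 0.290260 rad; t = (φ − α) mod 2π = 6.246101 rad, q = (φ − β) mod 2π = 5.059277 rad → L = 4.68·(6.246101 + 3.189506 + 5.059277) = 4.68·14.494885 = 67.836060 m
RSL: p² = d² − 2 + 2cos(α−β) − 2d(sin α + sin β) = -2.015589 < 0 → infeasible
RLR: c = (6 − d² + 2cos(α−β) + 2d(sin α − sin β))/8 = -0.213180; p = 2π − arccos c = 4.497561 rad; φ = atan2(cos α − cos β, d − sin α + sin β) = 0.289819 rad; t = (α − φ + p/2) mod 2π = 2.286306 rad, q = (α − β − t + p) mod 2π = 1.024431 rad → L = 4.68·(2.286306 + 4.497561 + 1.024431) = 4.68·7.808297 = 36.542832 m
LRL: c = (6 − d² + 2cos(α−β) − 2d(sin α − sin β))/8 = 0.568116; p = 2π − arccos c = 5.316604 rad; φ = atan2(cos β − cos α, d + sin α − sin β) = -0.499482 rad; t = (φ − α + p/2) mod 2π = 1.831476 rad, q = (β − α − t + p) mod 2π = 4.671952 rad → L = 4.68·(1.831476 + 5.316604 + 4.671952) = 4.68·11.820032 = 55.317751 m
Shortest: RLR with L = 36.542832 m ≈ 36.5428 m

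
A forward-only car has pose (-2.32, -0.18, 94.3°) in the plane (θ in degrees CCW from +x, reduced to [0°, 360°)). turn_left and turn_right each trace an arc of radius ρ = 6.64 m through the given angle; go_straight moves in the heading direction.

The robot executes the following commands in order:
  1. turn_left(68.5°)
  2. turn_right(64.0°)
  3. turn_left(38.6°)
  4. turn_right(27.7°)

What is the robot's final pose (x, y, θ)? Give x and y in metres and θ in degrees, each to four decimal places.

set_pose: (x, y, θ) = (-2.3200, -0.1800, 94.3000°), ρ = 6.64
turn_left(68.5°): centre at ρ to the left, rotate +68.5° → (-6.9778, 5.6652, 162.8000°)
turn_right(64.0°): centre at ρ to the right, rotate −64.0° → (-11.5761, 10.9924, 98.8000°)
turn_left(38.6°): centre at ρ to the left, rotate +38.6° → (-13.6435, 14.8643, 137.4000°)
turn_right(27.7°): centre at ρ to the right, rotate −27.7° → (-15.4004, 17.5136, 109.7000°)

(-15.4004, 17.5136, 109.7000°)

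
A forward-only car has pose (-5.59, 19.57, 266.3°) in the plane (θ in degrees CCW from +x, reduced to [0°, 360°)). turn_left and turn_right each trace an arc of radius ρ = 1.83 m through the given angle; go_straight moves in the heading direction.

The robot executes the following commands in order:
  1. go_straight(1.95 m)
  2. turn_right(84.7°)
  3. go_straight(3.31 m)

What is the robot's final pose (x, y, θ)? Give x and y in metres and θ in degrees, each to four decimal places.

(-10.7996, 15.8205, 181.6000°)

set_pose: (x, y, θ) = (-5.5900, 19.5700, 266.3000°), ρ = 1.83
go_straight(1.95): x += 1.95·cos θ, y += 1.95·sin θ → (-5.7158, 17.6241, 266.3000°)
turn_right(84.7°): centre at ρ to the right, rotate −84.7° → (-7.4909, 15.9129, 181.6000°)
go_straight(3.31): x += 3.31·cos θ, y += 3.31·sin θ → (-10.7996, 15.8205, 181.6000°)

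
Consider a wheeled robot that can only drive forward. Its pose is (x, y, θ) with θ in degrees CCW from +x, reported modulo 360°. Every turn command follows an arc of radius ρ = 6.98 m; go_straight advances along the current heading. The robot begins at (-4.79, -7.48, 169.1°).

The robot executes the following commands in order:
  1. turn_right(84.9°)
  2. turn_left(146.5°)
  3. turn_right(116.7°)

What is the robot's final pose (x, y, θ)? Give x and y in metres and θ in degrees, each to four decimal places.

set_pose: (x, y, θ) = (-4.7900, -7.4800, 169.1000°), ρ = 6.98
turn_right(84.9°): centre at ρ to the right, rotate −84.9° → (-10.4144, 0.0794, 84.2000°)
turn_left(146.5°): centre at ρ to the left, rotate +146.5° → (-22.7601, 5.2058, 230.7000°)
turn_right(116.7°): centre at ρ to the right, rotate −116.7° → (-34.5380, 6.7878, 114.0000°)

(-34.5380, 6.7878, 114.0000°)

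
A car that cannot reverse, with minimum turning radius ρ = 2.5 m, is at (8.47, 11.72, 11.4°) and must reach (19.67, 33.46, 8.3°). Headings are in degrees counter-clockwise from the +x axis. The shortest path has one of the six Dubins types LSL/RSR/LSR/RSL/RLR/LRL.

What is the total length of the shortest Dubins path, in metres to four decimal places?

Let ψ = atan2(Δy, Δx) = atan2(21.74, 11.20) = 62.7434° be the start→goal bearing.
Normalize: d = |goal − start| / ρ = 24.455421/2.5 = 9.782168, α = (θ_start − ψ) mod 360° = 308.6566° = 5.387074 rad, β = (θ_goal − ψ) mod 360° = 305.5566° = 5.332969 rad.
Common terms: sin α = -0.780904, cos α = 0.624651, sin β = -0.813542, cos β = 0.581507, cos(α−β) = 0.998537, d² = 95.690816. Work in radians in the unit-radius frame; every candidate has L = ρ·(t + p + q).
LSL: p² = 2 + d² − 2cos(α−β) + 2d(sin α − sin β) = 96.332277; p = √p² = 9.814901; φ = atan2(cos β − cos α, d + sin α − sin β) = -0.004396 rad; t = (φ − α) mod 2π = 0.891716 rad, q = (β − φ) mod 2π = 5.337364 rad → L = 2.5·(0.891716 + 9.814901 + 5.337364) = 2.5·16.043981 = 40.109952 m
RSR: p² = 2 + d² − 2cos(α−β) + 2d(sin β − sin α) = 95.055208; p = √p² = 9.749626; φ = atan2(cos α − cos β, d − sin α + sin β) = 0.004425 rad; t = (α − φ) mod 2π = 5.382649 rad, q = (φ − β) mod 2π = 0.954642 rad → L = 2.5·(5.382649 + 9.749626 + 0.954642) = 2.5·16.086917 = 40.217291 m
LSR: p² = d² − 2 + 2cos(α−β) + 2d(sin α + sin β) = 64.493622; p = √p² = 8.030792; φ = atan2(−cos α − cos β, d + sin α + sin β) − atan2(−2, p) = 0.097815 rad; t = (φ − α) mod 2π = 0.993927 rad, q = (φ − β) mod 2π = 1.048032 rad → L = 2.5·(0.993927 + 8.030792 + 1.048032) = 2.5·10.072751 = 25.181877 m
RSL: p² = d² − 2 + 2cos(α−β) − 2d(sin α + sin β) = 126.882157; p = √p² = 11.264198; φ = atan2(cos α + cos β, d − sin α − sin β) − atan2(2, p) = -0.070096 rad; t = (α − φ) mod 2π = 5.457170 rad, q = (β − φ) mod 2π = 5.403065 rad → L = 2.5·(5.457170 + 11.264198 + 5.403065) = 2.5·22.124433 = 55.311082 m
RLR: c = (6 − d² + 2cos(α−β) + 2d(sin α − sin β))/8 = -10.881901, |c| > 1 → infeasible
LRL: c = (6 − d² + 2cos(α−β) − 2d(sin α − sin β))/8 = -11.041535, |c| > 1 → infeasible
Shortest: LSR with L = 25.181877 m ≈ 25.1819 m

25.1819 m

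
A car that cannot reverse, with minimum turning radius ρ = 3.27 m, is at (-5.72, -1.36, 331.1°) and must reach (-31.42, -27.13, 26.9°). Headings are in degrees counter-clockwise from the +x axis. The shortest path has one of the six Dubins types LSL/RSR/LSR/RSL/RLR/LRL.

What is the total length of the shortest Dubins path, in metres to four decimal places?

49.2366 m

Let ψ = atan2(Δy, Δx) = atan2(-25.77, -25.70) = -134.9221° be the start→goal bearing.
Normalize: d = |goal − start| / ρ = 36.394820/3.27 = 11.129914, α = (θ_start − ψ) mod 360° = 106.0221° = 1.850434 rad, β = (θ_goal − ψ) mod 360° = 161.8221° = 2.824328 rad.
Common terms: sin α = 0.961155, cos α = -0.276008, sin β = 0.311969, cos β = -0.950092, cos(α−β) = 0.562083, d² = 123.874992. Work in radians in the unit-radius frame; every candidate has L = ρ·(t + p + q).
LSL: p² = 2 + d² − 2cos(α−β) + 2d(sin α − sin β) = 139.201607; p = √p² = 11.798373; φ = atan2(cos β − cos α, d + sin α − sin β) = -0.057165 rad; t = (φ − α) mod 2π = 4.375586 rad, q = (β − φ) mod 2π = 2.881493 rad → L = 3.27·(4.375586 + 11.798373 + 2.881493) = 3.27·19.055452 = 62.311328 m
RSR: p² = 2 + d² − 2cos(α−β) + 2d(sin β − sin α) = 110.300044; p = √p² = 10.502383; φ = atan2(cos α − cos β, d − sin α + sin β) = 0.064228 rad; t = (α − φ) mod 2π = 1.786206 rad, q = (φ − β) mod 2π = 3.523085 rad → L = 3.27·(1.786206 + 10.502383 + 3.523085) = 3.27·15.811674 = 51.704175 m
LSR: p² = d² − 2 + 2cos(α−β) + 2d(sin α + sin β) = 151.338687; p = √p² = 12.301979; φ = atan2(−cos α − cos β, d + sin α + sin β) − atan2(−2, p) = 0.259700 rad; t = (φ − α) mod 2π = 4.692451 rad, q = (φ − β) mod 2π = 3.718557 rad → L = 3.27·(4.692451 + 12.301979 + 3.718557) = 3.27·20.712987 = 67.731469 m
RSL: p² = d² − 2 + 2cos(α−β) − 2d(sin α + sin β) = 94.659630; p = √p² = 9.729318; φ = atan2(cos α + cos β, d − sin α − sin β) − atan2(2, p) = -0.326496 rad; t = (α − φ) mod 2π = 2.176930 rad, q = (β − φ) mod 2π = 3.150824 rad → L = 3.27·(2.176930 + 9.729318 + 3.150824) = 3.27·15.057072 = 49.236625 m
RLR: c = (6 − d² + 2cos(α−β) + 2d(sin α − sin β))/8 = -12.787505, |c| > 1 → infeasible
LRL: c = (6 − d² + 2cos(α−β) − 2d(sin α − sin β))/8 = -16.400201, |c| > 1 → infeasible
Shortest: RSL with L = 49.236625 m ≈ 49.2366 m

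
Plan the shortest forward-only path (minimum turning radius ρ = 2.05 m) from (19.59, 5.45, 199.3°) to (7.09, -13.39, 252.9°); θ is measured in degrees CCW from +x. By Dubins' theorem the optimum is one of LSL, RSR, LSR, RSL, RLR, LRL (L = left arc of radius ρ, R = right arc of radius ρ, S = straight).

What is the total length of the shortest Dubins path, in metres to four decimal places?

22.7115 m

Let ψ = atan2(Δy, Δx) = atan2(-18.84, -12.50) = -123.5636° be the start→goal bearing.
Normalize: d = |goal − start| / ρ = 22.609635/2.05 = 11.029090, α = (θ_start − ψ) mod 360° = 322.8636° = 5.635032 rad, β = (θ_goal − ψ) mod 360° = 16.4636° = 0.287343 rad.
Common terms: sin α = -0.603715, cos α = 0.797200, sin β = 0.283405, cos β = 0.959000, cos(α−β) = 0.593419, d² = 121.640833. Work in radians in the unit-radius frame; every candidate has L = ρ·(t + p + q).
LSL: p² = 2 + d² − 2cos(α−β) + 2d(sin α − sin β) = 102.885729; p = √p² = 10.143260; φ = atan2(cos β − cos α, d + sin α − sin β) = 0.015952 rad; t = (φ − α) mod 2π = 0.664105 rad, q = (β − φ) mod 2π = 0.271391 rad → L = 2.05·(0.664105 + 10.143260 + 0.271391) = 2.05·11.078757 = 22.711451 m
RSR: p² = 2 + d² − 2cos(α−β) + 2d(sin β − sin α) = 142.022261; p = √p² = 11.917309; φ = atan2(cos α − cos β, d − sin α + sin β) = -0.013577 rad; t = (α − φ) mod 2π = 5.648609 rad, q = (φ − β) mod 2π = 5.982265 rad → L = 2.05·(5.648609 + 11.917309 + 5.982265) = 2.05·23.548183 = 48.273776 m
LSR: p² = d² − 2 + 2cos(α−β) + 2d(sin α + sin β) = 113.762220; p = √p² = 10.665937; φ = atan2(−cos α − cos β, d + sin α + sin β) − atan2(−2, p) = 0.022811 rad; t = (φ − α) mod 2π = 0.670964 rad, q = (φ − β) mod 2π = 6.018653 rad → L = 2.05·(0.670964 + 10.665937 + 6.018653) = 2.05·17.355555 = 35.578887 m
RSL: p² = d² − 2 + 2cos(α−β) − 2d(sin α + sin β) = 127.893121; p = √p² = 11.308984; φ = atan2(cos α + cos β, d − sin α − sin β) − atan2(2, p) = -0.021519 rad; t = (α − φ) mod 2π = 5.656551 rad, q = (β − φ) mod 2π = 0.308862 rad → L = 2.05·(5.656551 + 11.308984 + 0.308862) = 2.05·17.274397 = 35.412514 m
RLR: c = (6 − d² + 2cos(α−β) + 2d(sin α − sin β))/8 = -16.752783, |c| > 1 → infeasible
LRL: c = (6 − d² + 2cos(α−β) − 2d(sin α − sin β))/8 = -11.860716, |c| > 1 → infeasible
Shortest: LSL with L = 22.711451 m ≈ 22.7115 m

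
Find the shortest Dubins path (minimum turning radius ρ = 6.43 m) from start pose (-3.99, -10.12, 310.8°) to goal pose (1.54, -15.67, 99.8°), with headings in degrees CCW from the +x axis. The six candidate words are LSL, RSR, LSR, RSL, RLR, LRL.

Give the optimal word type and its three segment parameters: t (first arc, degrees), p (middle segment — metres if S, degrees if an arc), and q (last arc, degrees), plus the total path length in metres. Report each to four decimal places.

LRL: t = 83.1670°, p = 303.1633°, q = 8.9963°, L = 44.3654 m

Let ψ = atan2(Δy, Δx) = atan2(-5.55, 5.53) = -45.1034° be the start→goal bearing.
Normalize: d = |goal − start| / ρ = 7.834756/6.43 = 1.218469, α = (θ_start − ψ) mod 360° = 355.9034° = 6.211687 rad, β = (θ_goal − ψ) mod 360° = 144.9034° = 2.529042 rad.
Common terms: sin α = -0.071438, cos α = 0.997445, sin β = 0.574956, cos β = -0.818184, cos(α−β) = -0.857167, d² = 1.484667. Work in radians in the unit-radius frame; every candidate has L = ρ·(t + p + q).
LSL: p² = 2 + d² − 2cos(α−β) + 2d(sin α − sin β) = 3.623779; p = √p² = 1.903622; φ = atan2(cos β − cos α, d + sin α − sin β) = -1.265560 rad; t = (φ − α) mod 2π = 5.089125 rad, q = (β − φ) mod 2π = 3.794601 rad → L = 6.43·(5.089125 + 1.903622 + 3.794601) = 6.43·10.787348 = 69.362650 m
RSR: p² = 2 + d² − 2cos(α−β) + 2d(sin β − sin α) = 6.774224; p = √p² = 2.602734; φ = atan2(cos α − cos β, d − sin α + sin β) = 0.772022 rad; t = (α − φ) mod 2π = 5.439665 rad, q = (φ − β) mod 2π = 4.526165 rad → L = 6.43·(5.439665 + 2.602734 + 4.526165) = 6.43·12.568564 = 80.815867 m
LSR: p² = d² − 2 + 2cos(α−β) + 2d(sin α + sin β) = -1.002624 < 0 → infeasible
RSL: p² = d² − 2 + 2cos(α−β) − 2d(sin α + sin β) = -3.456711 < 0 → infeasible
RLR: c = (6 − d² + 2cos(α−β) + 2d(sin α − sin β))/8 = 0.153222; p = 2π − arccos c = 4.866217 rad; φ = atan2(cos α − cos β, d − sin α + sin β) = 0.772022 rad; t = (α − φ + p/2) mod 2π = 1.589588 rad, q = (α − β − t + p) mod 2π = 0.676089 rad → L = 6.43·(1.589588 + 4.866217 + 0.676089) = 6.43·7.131893 = 45.858074 m
LRL: c = (6 − d² + 2cos(α−β) − 2d(sin α − sin β))/8 = 0.547028; p = 2π − arccos c = 5.291198 rad; φ = atan2(cos β − cos α, d + sin α − sin β) = -1.265560 rad; t = (φ − α + p/2) mod 2π = 1.451538 rad, q = (β − α − t + p) mod 2π = 0.157015 rad → L = 6.43·(1.451538 + 5.291198 + 0.157015) = 6.43·6.899752 = 44.365406 m
Shortest: LRL with L = 44.365406 m ≈ 44.3654 m
Convert LRL to answer units (arcs ×180/π): t = 1.451538·180/π = 83.1670°, p = 5.291198·180/π = 303.1633°, q = 0.157015·180/π = 8.9963°, L = 44.3654 m.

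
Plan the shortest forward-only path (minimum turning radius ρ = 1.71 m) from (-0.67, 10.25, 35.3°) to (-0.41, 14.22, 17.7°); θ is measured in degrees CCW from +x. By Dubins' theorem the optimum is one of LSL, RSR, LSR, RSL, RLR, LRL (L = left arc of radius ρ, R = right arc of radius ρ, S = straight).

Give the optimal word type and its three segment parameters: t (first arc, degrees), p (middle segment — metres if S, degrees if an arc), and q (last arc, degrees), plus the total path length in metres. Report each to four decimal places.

Let ψ = atan2(Δy, Δx) = atan2(3.97, 0.26) = 86.2530° be the start→goal bearing.
Normalize: d = |goal − start| / ρ = 3.978505/1.71 = 2.326611, α = (θ_start − ψ) mod 360° = 309.0470° = 5.393888 rad, β = (θ_goal − ψ) mod 360° = 291.4470° = 5.086710 rad.
Common terms: sin α = -0.776629, cos α = 0.629958, sin β = -0.930756, cos β = 0.365641, cos(α−β) = 0.953191, d² = 5.413119. Work in radians in the unit-radius frame; every candidate has L = ρ·(t + p + q).
LSL: p² = 2 + d² − 2cos(α−β) + 2d(sin α − sin β) = 6.223923; p = √p² = 2.494779; φ = atan2(cos β − cos α, d + sin α − sin β) = -0.106147 rad; t = (φ − α) mod 2π = 0.783150 rad, q = (β − φ) mod 2π = 5.192857 rad → L = 1.71·(0.783150 + 2.494779 + 5.192857) = 1.71·8.470787 = 14.485045 m
RSR: p² = 2 + d² − 2cos(α−β) + 2d(sin β − sin α) = 4.789551; p = √p² = 2.188504; φ = atan2(cos α − cos β, d − sin α + sin β) = 0.121071 rad; t = (α − φ) mod 2π = 5.272817 rad, q = (φ − β) mod 2π = 1.317546 rad → L = 1.71·(5.272817 + 2.188504 + 1.317546) = 1.71·8.778868 = 15.011863 m
LSR: p² = d² − 2 + 2cos(α−β) + 2d(sin α + sin β) = -2.625343 < 0 → infeasible
RSL: p² = d² − 2 + 2cos(α−β) − 2d(sin α + sin β) = 13.264343; p = √p² = 3.642025; φ = atan2(cos α + cos β, d − sin α − sin β) − atan2(2, p) = -0.260220 rad; t = (α − φ) mod 2π = 5.654108 rad, q = (β − φ) mod 2π = 5.346930 rad → L = 1.71·(5.654108 + 3.642025 + 5.346930) = 1.71·14.643063 = 25.039637 m
RLR: c = (6 − d² + 2cos(α−β) + 2d(sin α − sin β))/8 = 0.401306; p = 2π − arccos c = 5.125331 rad; φ = atan2(cos α − cos β, d − sin α + sin β) = 0.121071 rad; t = (α − φ + p/2) mod 2π = 1.552298 rad, q = (α − β − t + p) mod 2π = 3.880212 rad → L = 1.71·(1.552298 + 5.125331 + 3.880212) = 1.71·10.557841 = 18.053908 m
LRL: c = (6 − d² + 2cos(α−β) − 2d(sin α − sin β))/8 = 0.222010; p = 2π − arccos c = 4.936264 rad; φ = atan2(cos β − cos α, d + sin α − sin β) = -0.106147 rad; t = (φ − α + p/2) mod 2π = 3.251282 rad, q = (β − α − t + p) mod 2π = 1.377804 rad → L = 1.71·(3.251282 + 4.936264 + 1.377804) = 1.71·9.565350 = 16.356748 m
Shortest: LSL with L = 14.485045 m ≈ 14.4850 m
Convert LSL to answer units (arcs ×180/π): t = 0.783150·180/π = 44.8712°, p = ρ·p = 1.71·2.494779 = 4.2661 m, q = 5.192857·180/π = 297.5288°, L = 14.4850 m.

LSL: t = 44.8712°, p = 4.2661 m, q = 297.5288°, L = 14.4850 m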